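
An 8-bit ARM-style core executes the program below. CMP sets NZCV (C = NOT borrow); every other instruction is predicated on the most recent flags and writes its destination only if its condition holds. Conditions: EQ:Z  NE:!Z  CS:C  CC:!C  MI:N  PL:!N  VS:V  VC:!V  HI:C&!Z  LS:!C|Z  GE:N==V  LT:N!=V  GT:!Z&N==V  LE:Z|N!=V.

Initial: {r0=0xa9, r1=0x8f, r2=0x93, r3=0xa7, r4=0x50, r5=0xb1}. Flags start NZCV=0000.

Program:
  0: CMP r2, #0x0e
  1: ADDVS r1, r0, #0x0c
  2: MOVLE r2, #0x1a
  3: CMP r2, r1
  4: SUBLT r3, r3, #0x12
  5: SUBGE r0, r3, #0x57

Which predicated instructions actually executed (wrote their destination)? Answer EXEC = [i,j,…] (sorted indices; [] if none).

[0] flags=1010 → (cmp)
[1] flags=1010 VS?F → skip
[2] flags=1010 LE?T → r2=0x1a
[3] flags=1001 → (cmp)
[4] flags=1001 LT?F → skip
[5] flags=1001 GE?T → r0=0x50

EXEC = [2,5]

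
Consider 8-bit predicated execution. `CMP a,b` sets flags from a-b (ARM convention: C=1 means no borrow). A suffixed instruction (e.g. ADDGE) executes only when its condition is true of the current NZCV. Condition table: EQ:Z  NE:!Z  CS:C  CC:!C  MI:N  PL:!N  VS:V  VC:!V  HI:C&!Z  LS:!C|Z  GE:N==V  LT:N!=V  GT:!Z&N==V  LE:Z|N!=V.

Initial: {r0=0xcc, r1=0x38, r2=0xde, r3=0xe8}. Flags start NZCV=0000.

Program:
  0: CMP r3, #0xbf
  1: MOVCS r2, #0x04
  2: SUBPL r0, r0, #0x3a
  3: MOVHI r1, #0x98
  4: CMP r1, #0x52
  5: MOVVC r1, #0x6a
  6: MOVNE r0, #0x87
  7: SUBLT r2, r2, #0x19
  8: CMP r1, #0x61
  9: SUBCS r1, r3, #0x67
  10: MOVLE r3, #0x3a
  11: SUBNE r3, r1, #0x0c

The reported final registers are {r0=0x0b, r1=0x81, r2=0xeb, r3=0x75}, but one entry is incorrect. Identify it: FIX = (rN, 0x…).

[0] flags=0010 → (cmp)
[1] flags=0010 CS?T → r2=0x04
[2] flags=0010 PL?T → r0=0x92
[3] flags=0010 HI?T → r1=0x98
[4] flags=0011 → (cmp)
[5] flags=0011 VC?F → skip
[6] flags=0011 NE?T → r0=0x87
[7] flags=0011 LT?T → r2=0xeb
[8] flags=0011 → (cmp)
[9] flags=0011 CS?T → r1=0x81
[10] flags=0011 LE?T → r3=0x3a
[11] flags=0011 NE?T → r3=0x75

FIX = (r0, 0x87)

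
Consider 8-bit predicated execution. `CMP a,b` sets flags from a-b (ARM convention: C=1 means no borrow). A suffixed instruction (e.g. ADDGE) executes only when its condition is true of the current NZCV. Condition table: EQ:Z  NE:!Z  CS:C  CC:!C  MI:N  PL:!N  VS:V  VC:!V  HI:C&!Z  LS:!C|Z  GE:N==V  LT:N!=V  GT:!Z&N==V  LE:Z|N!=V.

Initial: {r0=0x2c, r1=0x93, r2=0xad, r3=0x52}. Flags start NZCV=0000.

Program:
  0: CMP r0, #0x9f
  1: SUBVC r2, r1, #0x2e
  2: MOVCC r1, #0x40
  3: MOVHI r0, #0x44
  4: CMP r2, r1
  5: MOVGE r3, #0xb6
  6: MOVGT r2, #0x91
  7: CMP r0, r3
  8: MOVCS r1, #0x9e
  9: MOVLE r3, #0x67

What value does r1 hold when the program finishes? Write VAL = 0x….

VAL = 0x40

0: ✓ CMP  NZCV=1001
1: · SUBVC
2: ✓ MOVCC  r1←0x40
3: · MOVHI
4: ✓ CMP  NZCV=0011
5: · MOVGE
6: · MOVGT
7: ✓ CMP  NZCV=1000
8: · MOVCS
9: ✓ MOVLE  r3←0x67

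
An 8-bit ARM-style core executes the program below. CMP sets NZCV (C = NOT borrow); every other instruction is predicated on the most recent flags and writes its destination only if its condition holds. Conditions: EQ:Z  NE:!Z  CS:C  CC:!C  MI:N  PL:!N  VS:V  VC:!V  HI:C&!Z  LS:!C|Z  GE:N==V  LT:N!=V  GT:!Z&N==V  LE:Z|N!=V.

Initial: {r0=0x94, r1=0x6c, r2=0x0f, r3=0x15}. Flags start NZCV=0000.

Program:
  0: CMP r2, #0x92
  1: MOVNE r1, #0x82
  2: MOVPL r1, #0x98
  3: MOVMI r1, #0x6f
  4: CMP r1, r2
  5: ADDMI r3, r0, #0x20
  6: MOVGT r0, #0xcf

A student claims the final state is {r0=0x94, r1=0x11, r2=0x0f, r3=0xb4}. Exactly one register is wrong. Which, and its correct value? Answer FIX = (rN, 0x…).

FIX = (r1, 0x98)

0: ✓ CMP  NZCV=0000
1: ✓ MOVNE  r1←0x82
2: ✓ MOVPL  r1←0x98
3: · MOVMI
4: ✓ CMP  NZCV=1010
5: ✓ ADDMI  r3←0xb4
6: · MOVGT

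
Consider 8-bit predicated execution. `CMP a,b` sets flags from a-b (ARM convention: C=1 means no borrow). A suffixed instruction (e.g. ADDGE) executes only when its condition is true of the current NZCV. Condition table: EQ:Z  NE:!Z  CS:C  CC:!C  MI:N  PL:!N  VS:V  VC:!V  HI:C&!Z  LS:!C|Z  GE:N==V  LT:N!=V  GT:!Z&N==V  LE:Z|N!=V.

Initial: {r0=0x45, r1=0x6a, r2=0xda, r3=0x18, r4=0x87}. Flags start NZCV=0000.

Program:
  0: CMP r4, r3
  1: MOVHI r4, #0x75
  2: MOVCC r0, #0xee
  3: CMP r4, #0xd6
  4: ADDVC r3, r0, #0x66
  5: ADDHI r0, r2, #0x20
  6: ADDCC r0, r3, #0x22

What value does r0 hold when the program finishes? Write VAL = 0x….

VAL = 0x3a

0: ✓ CMP  NZCV=0011
1: ✓ MOVHI  r4←0x75
2: · MOVCC
3: ✓ CMP  NZCV=1001
4: · ADDVC
5: · ADDHI
6: ✓ ADDCC  r0←0x3a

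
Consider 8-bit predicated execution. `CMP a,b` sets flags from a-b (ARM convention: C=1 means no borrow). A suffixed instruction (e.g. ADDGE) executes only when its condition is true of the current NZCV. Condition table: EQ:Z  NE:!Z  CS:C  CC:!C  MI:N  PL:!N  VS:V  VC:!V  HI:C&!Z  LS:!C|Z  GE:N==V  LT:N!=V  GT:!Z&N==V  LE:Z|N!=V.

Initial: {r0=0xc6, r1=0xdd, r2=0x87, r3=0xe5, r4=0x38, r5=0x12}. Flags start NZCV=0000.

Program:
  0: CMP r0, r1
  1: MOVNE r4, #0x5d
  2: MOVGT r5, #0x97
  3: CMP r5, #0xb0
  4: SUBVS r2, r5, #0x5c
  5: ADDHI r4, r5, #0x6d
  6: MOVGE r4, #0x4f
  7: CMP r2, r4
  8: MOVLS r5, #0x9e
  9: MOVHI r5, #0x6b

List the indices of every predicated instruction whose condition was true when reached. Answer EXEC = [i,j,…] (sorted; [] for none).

0: ✓ CMP  NZCV=1000
1: ✓ MOVNE  r4←0x5d
2: · MOVGT
3: ✓ CMP  NZCV=0000
4: · SUBVS
5: · ADDHI
6: ✓ MOVGE  r4←0x4f
7: ✓ CMP  NZCV=0011
8: · MOVLS
9: ✓ MOVHI  r5←0x6b

EXEC = [1,6,9]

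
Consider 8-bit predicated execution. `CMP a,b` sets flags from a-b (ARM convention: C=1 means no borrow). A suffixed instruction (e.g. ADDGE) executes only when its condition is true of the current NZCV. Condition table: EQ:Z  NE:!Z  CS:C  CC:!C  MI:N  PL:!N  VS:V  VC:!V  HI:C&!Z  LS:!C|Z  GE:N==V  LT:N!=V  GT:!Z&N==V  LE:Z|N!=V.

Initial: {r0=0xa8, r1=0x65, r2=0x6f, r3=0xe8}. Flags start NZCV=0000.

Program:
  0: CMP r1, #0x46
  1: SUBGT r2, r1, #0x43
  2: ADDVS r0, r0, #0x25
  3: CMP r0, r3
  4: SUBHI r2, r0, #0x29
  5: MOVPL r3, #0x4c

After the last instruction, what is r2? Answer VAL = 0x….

VAL = 0x22

[0] flags=0010 → (cmp)
[1] flags=0010 GT?T → r2=0x22
[2] flags=0010 VS?F → skip
[3] flags=1000 → (cmp)
[4] flags=1000 HI?F → skip
[5] flags=1000 PL?F → skip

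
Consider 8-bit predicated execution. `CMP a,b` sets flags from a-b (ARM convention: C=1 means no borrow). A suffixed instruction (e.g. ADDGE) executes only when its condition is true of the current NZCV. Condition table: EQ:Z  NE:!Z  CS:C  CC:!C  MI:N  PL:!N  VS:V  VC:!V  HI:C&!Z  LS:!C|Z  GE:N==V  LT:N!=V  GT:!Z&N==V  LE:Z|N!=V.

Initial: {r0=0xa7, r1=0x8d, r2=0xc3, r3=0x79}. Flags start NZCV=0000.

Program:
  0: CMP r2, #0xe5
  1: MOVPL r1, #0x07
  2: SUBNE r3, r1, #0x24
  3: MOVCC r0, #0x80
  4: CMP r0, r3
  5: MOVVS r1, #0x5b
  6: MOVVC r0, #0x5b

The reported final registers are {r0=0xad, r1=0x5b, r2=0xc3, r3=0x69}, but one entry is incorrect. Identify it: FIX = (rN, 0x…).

FIX = (r0, 0x80)

0: ✓ CMP  NZCV=1000
1: · MOVPL
2: ✓ SUBNE  r3←0x69
3: ✓ MOVCC  r0←0x80
4: ✓ CMP  NZCV=0011
5: ✓ MOVVS  r1←0x5b
6: · MOVVC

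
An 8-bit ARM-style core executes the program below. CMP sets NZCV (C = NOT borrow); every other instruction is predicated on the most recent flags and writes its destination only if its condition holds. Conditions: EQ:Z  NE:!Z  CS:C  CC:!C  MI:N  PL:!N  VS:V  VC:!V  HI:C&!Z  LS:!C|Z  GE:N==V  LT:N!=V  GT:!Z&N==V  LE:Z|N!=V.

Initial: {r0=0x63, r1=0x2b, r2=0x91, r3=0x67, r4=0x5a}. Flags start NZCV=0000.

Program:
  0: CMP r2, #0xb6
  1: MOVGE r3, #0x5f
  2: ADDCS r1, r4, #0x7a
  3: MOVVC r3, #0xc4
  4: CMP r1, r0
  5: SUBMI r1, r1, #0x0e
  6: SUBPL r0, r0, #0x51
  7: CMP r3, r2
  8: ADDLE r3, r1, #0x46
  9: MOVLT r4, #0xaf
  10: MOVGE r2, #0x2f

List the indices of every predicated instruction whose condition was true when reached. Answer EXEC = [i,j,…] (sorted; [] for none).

EXEC = [3,5,10]

[0] flags=1000 → (cmp)
[1] flags=1000 GE?F → skip
[2] flags=1000 CS?F → skip
[3] flags=1000 VC?T → r3=0xc4
[4] flags=1000 → (cmp)
[5] flags=1000 MI?T → r1=0x1d
[6] flags=1000 PL?F → skip
[7] flags=0010 → (cmp)
[8] flags=0010 LE?F → skip
[9] flags=0010 LT?F → skip
[10] flags=0010 GE?T → r2=0x2f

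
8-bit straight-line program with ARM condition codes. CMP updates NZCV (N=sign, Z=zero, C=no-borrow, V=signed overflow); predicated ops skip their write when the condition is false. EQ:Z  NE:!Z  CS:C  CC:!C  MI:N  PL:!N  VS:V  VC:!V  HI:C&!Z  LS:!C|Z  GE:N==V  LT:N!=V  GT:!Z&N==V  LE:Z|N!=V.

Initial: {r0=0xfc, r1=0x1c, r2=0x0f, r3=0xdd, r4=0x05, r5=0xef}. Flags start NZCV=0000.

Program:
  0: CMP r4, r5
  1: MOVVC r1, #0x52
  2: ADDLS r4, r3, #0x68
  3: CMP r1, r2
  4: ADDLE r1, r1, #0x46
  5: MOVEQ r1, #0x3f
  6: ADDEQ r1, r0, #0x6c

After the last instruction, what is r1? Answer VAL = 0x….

[0] flags=0000 → (cmp)
[1] flags=0000 VC?T → r1=0x52
[2] flags=0000 LS?T → r4=0x45
[3] flags=0010 → (cmp)
[4] flags=0010 LE?F → skip
[5] flags=0010 EQ?F → skip
[6] flags=0010 EQ?F → skip

VAL = 0x52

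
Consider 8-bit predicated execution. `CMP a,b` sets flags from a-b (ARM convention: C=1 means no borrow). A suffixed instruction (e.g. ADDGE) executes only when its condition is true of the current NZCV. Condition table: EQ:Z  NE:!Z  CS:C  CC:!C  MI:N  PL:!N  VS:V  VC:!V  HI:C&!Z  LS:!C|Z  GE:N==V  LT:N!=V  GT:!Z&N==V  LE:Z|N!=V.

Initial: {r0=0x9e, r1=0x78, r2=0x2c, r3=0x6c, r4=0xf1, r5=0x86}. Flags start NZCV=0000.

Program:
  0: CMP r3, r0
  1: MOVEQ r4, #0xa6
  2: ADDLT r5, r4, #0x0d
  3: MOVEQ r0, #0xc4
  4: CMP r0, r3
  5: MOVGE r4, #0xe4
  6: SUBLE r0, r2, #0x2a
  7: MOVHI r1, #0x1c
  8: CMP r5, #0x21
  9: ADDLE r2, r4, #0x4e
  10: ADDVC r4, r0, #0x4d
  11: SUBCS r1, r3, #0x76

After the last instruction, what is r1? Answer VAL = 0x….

[0] flags=1001 → (cmp)
[1] flags=1001 EQ?F → skip
[2] flags=1001 LT?F → skip
[3] flags=1001 EQ?F → skip
[4] flags=0011 → (cmp)
[5] flags=0011 GE?F → skip
[6] flags=0011 LE?T → r0=0x02
[7] flags=0011 HI?T → r1=0x1c
[8] flags=0011 → (cmp)
[9] flags=0011 LE?T → r2=0x3f
[10] flags=0011 VC?F → skip
[11] flags=0011 CS?T → r1=0xf6

VAL = 0xf6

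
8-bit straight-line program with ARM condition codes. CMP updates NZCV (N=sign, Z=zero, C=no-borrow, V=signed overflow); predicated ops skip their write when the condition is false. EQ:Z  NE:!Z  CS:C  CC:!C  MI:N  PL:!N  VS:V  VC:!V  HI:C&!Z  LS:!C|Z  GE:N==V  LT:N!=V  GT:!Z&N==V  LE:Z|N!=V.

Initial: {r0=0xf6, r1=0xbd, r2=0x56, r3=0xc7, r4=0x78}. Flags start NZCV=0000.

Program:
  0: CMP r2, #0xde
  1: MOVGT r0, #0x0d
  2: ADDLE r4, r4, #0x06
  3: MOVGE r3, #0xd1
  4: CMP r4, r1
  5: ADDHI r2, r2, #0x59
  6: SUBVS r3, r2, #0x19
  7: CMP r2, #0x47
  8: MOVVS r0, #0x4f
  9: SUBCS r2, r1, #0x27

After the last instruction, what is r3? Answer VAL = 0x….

0: ✓ CMP  NZCV=0000
1: ✓ MOVGT  r0←0x0d
2: · ADDLE
3: ✓ MOVGE  r3←0xd1
4: ✓ CMP  NZCV=1001
5: · ADDHI
6: ✓ SUBVS  r3←0x3d
7: ✓ CMP  NZCV=0010
8: · MOVVS
9: ✓ SUBCS  r2←0x96

VAL = 0x3d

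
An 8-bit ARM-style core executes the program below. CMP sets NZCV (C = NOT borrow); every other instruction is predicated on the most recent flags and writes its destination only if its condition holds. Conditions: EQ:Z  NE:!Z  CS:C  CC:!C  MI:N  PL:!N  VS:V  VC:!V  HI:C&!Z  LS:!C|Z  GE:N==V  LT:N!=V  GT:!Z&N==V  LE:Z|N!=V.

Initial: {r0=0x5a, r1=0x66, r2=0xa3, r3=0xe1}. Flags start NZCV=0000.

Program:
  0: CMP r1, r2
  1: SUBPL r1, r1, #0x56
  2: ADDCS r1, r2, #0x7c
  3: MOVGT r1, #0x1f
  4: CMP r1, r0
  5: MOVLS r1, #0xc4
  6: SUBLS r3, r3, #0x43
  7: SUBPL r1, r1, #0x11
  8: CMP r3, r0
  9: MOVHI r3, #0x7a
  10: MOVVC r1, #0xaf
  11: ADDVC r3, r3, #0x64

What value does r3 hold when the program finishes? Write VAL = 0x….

VAL = 0x7a

0: ✓ CMP  NZCV=1001
1: · SUBPL
2: · ADDCS
3: ✓ MOVGT  r1←0x1f
4: ✓ CMP  NZCV=1000
5: ✓ MOVLS  r1←0xc4
6: ✓ SUBLS  r3←0x9e
7: · SUBPL
8: ✓ CMP  NZCV=0011
9: ✓ MOVHI  r3←0x7a
10: · MOVVC
11: · ADDVC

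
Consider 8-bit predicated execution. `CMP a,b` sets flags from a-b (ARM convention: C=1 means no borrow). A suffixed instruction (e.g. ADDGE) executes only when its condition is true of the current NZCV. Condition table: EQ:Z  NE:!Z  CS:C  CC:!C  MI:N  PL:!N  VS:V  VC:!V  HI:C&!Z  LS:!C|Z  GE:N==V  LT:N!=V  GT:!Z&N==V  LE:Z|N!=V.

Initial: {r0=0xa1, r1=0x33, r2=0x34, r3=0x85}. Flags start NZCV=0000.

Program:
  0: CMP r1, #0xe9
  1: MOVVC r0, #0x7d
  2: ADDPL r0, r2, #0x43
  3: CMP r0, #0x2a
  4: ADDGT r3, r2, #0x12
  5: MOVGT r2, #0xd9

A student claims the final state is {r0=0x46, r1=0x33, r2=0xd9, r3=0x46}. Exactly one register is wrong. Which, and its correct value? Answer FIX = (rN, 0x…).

FIX = (r0, 0x77)

0: ✓ CMP  NZCV=0000
1: ✓ MOVVC  r0←0x7d
2: ✓ ADDPL  r0←0x77
3: ✓ CMP  NZCV=0010
4: ✓ ADDGT  r3←0x46
5: ✓ MOVGT  r2←0xd9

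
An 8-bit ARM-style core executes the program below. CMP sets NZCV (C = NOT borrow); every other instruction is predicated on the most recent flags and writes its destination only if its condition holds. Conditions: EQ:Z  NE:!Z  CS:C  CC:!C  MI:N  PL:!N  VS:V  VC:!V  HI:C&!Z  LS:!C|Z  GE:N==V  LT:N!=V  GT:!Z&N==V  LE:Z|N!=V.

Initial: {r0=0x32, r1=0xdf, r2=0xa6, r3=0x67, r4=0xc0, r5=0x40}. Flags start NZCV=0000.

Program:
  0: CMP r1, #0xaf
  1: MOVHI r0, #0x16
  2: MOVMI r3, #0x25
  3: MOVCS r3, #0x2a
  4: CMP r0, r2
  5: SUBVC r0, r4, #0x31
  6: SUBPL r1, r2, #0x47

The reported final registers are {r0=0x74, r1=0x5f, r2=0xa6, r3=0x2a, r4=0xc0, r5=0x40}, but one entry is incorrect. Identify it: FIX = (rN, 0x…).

FIX = (r0, 0x8f)

[0] flags=0010 → (cmp)
[1] flags=0010 HI?T → r0=0x16
[2] flags=0010 MI?F → skip
[3] flags=0010 CS?T → r3=0x2a
[4] flags=0000 → (cmp)
[5] flags=0000 VC?T → r0=0x8f
[6] flags=0000 PL?T → r1=0x5f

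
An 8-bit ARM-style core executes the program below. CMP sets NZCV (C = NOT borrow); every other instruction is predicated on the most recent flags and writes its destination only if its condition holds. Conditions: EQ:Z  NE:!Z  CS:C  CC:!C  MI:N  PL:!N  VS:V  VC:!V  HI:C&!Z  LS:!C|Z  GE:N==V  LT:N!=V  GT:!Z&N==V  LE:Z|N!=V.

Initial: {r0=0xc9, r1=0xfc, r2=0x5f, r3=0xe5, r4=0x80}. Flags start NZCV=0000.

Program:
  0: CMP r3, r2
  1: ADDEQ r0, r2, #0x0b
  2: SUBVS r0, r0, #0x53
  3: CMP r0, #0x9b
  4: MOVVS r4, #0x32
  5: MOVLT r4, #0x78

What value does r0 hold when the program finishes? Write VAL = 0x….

[0] flags=1010 → (cmp)
[1] flags=1010 EQ?F → skip
[2] flags=1010 VS?F → skip
[3] flags=0010 → (cmp)
[4] flags=0010 VS?F → skip
[5] flags=0010 LT?F → skip

VAL = 0xc9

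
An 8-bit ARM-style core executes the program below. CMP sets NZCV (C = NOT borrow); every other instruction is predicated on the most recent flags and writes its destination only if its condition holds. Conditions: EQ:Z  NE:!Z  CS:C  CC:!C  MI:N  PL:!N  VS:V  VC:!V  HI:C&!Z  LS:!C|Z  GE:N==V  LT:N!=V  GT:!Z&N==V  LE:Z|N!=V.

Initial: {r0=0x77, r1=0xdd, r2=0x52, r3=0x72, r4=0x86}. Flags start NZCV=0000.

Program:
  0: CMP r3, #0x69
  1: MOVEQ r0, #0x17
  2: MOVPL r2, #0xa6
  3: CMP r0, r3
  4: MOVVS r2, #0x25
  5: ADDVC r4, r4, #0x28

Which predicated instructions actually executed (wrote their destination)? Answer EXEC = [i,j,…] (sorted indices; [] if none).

EXEC = [2,5]

0: ✓ CMP  NZCV=0010
1: · MOVEQ
2: ✓ MOVPL  r2←0xa6
3: ✓ CMP  NZCV=0010
4: · MOVVS
5: ✓ ADDVC  r4←0xae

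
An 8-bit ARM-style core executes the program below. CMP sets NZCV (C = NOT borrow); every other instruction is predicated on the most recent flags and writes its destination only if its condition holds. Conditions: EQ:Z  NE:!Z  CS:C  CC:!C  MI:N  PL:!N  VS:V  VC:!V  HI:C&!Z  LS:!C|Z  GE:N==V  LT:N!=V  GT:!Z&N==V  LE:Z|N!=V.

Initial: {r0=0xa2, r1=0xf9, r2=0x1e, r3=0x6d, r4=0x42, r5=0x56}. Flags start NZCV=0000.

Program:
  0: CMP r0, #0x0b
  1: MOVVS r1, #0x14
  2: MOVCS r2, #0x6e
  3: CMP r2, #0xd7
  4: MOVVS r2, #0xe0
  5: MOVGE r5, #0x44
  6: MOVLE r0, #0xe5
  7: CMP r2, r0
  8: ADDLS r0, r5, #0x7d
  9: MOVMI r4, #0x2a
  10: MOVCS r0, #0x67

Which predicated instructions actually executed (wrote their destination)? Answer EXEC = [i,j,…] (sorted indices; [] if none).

EXEC = [2,4,5,10]

0: ✓ CMP  NZCV=1010
1: · MOVVS
2: ✓ MOVCS  r2←0x6e
3: ✓ CMP  NZCV=1001
4: ✓ MOVVS  r2←0xe0
5: ✓ MOVGE  r5←0x44
6: · MOVLE
7: ✓ CMP  NZCV=0010
8: · ADDLS
9: · MOVMI
10: ✓ MOVCS  r0←0x67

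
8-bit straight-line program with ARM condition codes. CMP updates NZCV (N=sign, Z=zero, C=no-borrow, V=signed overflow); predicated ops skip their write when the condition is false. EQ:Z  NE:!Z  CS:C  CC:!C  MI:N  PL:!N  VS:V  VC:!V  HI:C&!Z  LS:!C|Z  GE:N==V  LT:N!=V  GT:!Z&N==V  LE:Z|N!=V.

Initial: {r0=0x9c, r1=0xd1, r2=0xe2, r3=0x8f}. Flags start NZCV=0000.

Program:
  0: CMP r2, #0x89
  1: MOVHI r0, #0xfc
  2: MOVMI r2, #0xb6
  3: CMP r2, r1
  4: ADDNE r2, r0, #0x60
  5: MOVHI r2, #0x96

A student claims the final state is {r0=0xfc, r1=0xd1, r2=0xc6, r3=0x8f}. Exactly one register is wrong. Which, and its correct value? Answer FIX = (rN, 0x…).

0: ✓ CMP  NZCV=0010
1: ✓ MOVHI  r0←0xfc
2: · MOVMI
3: ✓ CMP  NZCV=0010
4: ✓ ADDNE  r2←0x5c
5: ✓ MOVHI  r2←0x96

FIX = (r2, 0x96)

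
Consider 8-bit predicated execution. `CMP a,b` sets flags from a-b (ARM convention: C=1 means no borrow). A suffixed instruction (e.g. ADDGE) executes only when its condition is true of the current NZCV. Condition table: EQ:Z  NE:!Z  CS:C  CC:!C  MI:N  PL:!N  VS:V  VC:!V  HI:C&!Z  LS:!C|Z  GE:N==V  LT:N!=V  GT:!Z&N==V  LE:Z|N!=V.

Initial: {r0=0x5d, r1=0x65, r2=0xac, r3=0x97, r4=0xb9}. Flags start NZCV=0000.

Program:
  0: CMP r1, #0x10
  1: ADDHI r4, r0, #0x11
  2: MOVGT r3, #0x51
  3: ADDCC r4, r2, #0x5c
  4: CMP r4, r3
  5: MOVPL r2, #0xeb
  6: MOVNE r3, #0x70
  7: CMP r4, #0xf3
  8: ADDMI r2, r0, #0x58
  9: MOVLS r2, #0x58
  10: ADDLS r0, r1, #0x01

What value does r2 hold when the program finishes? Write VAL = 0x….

0: ✓ CMP  NZCV=0010
1: ✓ ADDHI  r4←0x6e
2: ✓ MOVGT  r3←0x51
3: · ADDCC
4: ✓ CMP  NZCV=0010
5: ✓ MOVPL  r2←0xeb
6: ✓ MOVNE  r3←0x70
7: ✓ CMP  NZCV=0000
8: · ADDMI
9: ✓ MOVLS  r2←0x58
10: ✓ ADDLS  r0←0x66

VAL = 0x58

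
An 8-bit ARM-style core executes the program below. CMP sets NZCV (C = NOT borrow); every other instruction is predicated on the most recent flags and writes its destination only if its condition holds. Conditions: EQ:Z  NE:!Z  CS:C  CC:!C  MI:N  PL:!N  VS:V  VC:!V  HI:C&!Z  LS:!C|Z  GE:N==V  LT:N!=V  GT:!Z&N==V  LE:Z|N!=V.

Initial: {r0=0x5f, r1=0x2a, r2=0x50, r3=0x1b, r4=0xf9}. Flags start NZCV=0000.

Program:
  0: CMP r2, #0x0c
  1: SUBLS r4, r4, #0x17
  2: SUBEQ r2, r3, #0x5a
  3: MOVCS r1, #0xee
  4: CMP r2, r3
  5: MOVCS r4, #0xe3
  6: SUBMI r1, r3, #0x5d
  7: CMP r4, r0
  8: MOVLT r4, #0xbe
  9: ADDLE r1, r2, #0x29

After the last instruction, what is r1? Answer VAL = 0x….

VAL = 0x79

[0] flags=0010 → (cmp)
[1] flags=0010 LS?F → skip
[2] flags=0010 EQ?F → skip
[3] flags=0010 CS?T → r1=0xee
[4] flags=0010 → (cmp)
[5] flags=0010 CS?T → r4=0xe3
[6] flags=0010 MI?F → skip
[7] flags=1010 → (cmp)
[8] flags=1010 LT?T → r4=0xbe
[9] flags=1010 LE?T → r1=0x79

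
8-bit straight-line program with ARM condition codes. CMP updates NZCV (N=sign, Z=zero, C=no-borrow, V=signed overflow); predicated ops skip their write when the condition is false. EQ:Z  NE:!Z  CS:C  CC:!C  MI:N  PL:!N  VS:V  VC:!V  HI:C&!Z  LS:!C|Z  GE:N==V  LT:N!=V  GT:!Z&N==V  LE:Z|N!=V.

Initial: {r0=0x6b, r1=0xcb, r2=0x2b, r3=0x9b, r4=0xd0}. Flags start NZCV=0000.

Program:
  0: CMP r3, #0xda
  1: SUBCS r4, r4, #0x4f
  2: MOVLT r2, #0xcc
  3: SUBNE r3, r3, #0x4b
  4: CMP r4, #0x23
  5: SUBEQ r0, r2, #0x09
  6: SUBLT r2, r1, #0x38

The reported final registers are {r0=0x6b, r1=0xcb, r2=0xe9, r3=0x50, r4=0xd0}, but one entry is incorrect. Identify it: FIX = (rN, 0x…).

FIX = (r2, 0x93)

[0] flags=1000 → (cmp)
[1] flags=1000 CS?F → skip
[2] flags=1000 LT?T → r2=0xcc
[3] flags=1000 NE?T → r3=0x50
[4] flags=1010 → (cmp)
[5] flags=1010 EQ?F → skip
[6] flags=1010 LT?T → r2=0x93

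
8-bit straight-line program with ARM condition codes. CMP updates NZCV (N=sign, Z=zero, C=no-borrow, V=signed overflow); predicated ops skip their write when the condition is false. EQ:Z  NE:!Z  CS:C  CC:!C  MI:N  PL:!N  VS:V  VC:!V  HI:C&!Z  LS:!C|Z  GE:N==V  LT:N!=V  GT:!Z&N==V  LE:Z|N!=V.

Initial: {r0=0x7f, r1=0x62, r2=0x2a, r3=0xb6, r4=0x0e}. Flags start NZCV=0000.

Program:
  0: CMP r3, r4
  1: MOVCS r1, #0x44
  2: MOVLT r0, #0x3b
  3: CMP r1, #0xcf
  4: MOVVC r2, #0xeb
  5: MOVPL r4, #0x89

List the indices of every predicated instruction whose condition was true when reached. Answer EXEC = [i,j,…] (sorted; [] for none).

[0] flags=1010 → (cmp)
[1] flags=1010 CS?T → r1=0x44
[2] flags=1010 LT?T → r0=0x3b
[3] flags=0000 → (cmp)
[4] flags=0000 VC?T → r2=0xeb
[5] flags=0000 PL?T → r4=0x89

EXEC = [1,2,4,5]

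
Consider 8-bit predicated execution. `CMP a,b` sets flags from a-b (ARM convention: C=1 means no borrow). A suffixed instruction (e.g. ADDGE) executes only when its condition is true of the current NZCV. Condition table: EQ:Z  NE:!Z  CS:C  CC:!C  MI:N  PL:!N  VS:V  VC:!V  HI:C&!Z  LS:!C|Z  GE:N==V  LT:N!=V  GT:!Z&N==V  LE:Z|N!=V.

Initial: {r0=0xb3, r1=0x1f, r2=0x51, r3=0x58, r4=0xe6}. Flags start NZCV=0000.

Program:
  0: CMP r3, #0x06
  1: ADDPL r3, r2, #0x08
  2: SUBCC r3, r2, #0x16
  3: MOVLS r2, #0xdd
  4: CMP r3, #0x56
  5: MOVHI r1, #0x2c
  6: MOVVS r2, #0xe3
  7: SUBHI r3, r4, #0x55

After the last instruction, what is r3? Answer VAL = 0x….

[0] flags=0010 → (cmp)
[1] flags=0010 PL?T → r3=0x59
[2] flags=0010 CC?F → skip
[3] flags=0010 LS?F → skip
[4] flags=0010 → (cmp)
[5] flags=0010 HI?T → r1=0x2c
[6] flags=0010 VS?F → skip
[7] flags=0010 HI?T → r3=0x91

VAL = 0x91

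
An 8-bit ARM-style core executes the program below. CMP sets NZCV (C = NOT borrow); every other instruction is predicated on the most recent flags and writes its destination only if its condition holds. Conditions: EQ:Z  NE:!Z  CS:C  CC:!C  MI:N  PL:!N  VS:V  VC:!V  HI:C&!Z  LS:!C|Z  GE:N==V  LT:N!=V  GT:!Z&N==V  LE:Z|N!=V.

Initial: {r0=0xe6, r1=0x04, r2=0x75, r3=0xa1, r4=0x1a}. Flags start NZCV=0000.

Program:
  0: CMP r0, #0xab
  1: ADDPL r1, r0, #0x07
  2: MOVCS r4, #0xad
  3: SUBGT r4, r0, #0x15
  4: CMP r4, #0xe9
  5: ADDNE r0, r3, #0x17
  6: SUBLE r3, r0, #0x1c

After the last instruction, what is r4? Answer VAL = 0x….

VAL = 0xd1

[0] flags=0010 → (cmp)
[1] flags=0010 PL?T → r1=0xed
[2] flags=0010 CS?T → r4=0xad
[3] flags=0010 GT?T → r4=0xd1
[4] flags=1000 → (cmp)
[5] flags=1000 NE?T → r0=0xb8
[6] flags=1000 LE?T → r3=0x9c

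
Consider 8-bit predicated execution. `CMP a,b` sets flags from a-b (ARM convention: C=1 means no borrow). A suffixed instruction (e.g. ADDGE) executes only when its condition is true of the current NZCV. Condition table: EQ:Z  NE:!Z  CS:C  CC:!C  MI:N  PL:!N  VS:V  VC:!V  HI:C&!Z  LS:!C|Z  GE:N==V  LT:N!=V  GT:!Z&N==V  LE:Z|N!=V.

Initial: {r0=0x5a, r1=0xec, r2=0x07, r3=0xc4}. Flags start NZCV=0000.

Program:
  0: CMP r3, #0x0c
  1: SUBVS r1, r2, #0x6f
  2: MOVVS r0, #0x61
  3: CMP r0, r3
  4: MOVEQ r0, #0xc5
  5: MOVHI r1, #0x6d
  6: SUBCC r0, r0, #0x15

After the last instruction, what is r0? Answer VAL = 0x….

VAL = 0x45

[0] flags=1010 → (cmp)
[1] flags=1010 VS?F → skip
[2] flags=1010 VS?F → skip
[3] flags=1001 → (cmp)
[4] flags=1001 EQ?F → skip
[5] flags=1001 HI?F → skip
[6] flags=1001 CC?T → r0=0x45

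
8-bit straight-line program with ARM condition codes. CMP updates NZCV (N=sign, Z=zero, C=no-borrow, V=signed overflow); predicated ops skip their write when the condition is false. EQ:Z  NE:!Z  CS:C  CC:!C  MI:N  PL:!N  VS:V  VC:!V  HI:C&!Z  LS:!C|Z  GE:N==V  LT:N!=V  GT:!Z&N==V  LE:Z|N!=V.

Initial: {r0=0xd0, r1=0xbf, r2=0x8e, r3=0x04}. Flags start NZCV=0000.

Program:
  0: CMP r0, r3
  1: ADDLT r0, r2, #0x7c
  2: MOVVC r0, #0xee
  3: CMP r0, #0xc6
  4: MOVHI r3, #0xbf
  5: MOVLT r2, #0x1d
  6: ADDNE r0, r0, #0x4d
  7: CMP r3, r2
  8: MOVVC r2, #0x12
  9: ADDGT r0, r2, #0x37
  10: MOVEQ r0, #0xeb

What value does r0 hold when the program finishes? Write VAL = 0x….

[0] flags=1010 → (cmp)
[1] flags=1010 LT?T → r0=0x0a
[2] flags=1010 VC?T → r0=0xee
[3] flags=0010 → (cmp)
[4] flags=0010 HI?T → r3=0xbf
[5] flags=0010 LT?F → skip
[6] flags=0010 NE?T → r0=0x3b
[7] flags=0010 → (cmp)
[8] flags=0010 VC?T → r2=0x12
[9] flags=0010 GT?T → r0=0x49
[10] flags=0010 EQ?F → skip

VAL = 0x49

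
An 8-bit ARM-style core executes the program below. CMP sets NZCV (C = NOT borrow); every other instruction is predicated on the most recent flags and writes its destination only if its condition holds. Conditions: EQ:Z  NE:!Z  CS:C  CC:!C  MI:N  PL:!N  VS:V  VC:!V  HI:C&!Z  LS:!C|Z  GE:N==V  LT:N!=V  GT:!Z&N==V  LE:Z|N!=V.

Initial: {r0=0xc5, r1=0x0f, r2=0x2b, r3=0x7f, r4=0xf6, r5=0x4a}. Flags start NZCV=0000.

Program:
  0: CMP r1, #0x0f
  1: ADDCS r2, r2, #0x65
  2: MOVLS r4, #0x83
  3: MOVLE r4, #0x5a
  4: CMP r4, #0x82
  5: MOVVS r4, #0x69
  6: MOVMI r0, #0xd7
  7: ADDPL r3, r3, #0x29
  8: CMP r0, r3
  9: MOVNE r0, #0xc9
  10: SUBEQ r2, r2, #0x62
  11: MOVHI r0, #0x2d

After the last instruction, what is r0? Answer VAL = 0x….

[0] flags=0110 → (cmp)
[1] flags=0110 CS?T → r2=0x90
[2] flags=0110 LS?T → r4=0x83
[3] flags=0110 LE?T → r4=0x5a
[4] flags=1001 → (cmp)
[5] flags=1001 VS?T → r4=0x69
[6] flags=1001 MI?T → r0=0xd7
[7] flags=1001 PL?F → skip
[8] flags=0011 → (cmp)
[9] flags=0011 NE?T → r0=0xc9
[10] flags=0011 EQ?F → skip
[11] flags=0011 HI?T → r0=0x2d

VAL = 0x2d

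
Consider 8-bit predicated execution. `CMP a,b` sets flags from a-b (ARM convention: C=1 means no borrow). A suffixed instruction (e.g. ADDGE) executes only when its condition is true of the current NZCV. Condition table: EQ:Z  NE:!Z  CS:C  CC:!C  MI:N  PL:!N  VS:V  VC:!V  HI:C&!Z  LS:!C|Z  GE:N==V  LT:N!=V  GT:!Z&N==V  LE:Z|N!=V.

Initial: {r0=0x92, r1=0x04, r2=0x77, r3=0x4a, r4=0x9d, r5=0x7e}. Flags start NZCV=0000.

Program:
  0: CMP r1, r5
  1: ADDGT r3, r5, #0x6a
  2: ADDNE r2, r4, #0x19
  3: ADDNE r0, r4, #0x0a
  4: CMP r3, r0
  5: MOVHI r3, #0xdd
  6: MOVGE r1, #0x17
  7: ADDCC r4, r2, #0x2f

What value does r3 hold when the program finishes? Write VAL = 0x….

[0] flags=1000 → (cmp)
[1] flags=1000 GT?F → skip
[2] flags=1000 NE?T → r2=0xb6
[3] flags=1000 NE?T → r0=0xa7
[4] flags=1001 → (cmp)
[5] flags=1001 HI?F → skip
[6] flags=1001 GE?T → r1=0x17
[7] flags=1001 CC?T → r4=0xe5

VAL = 0x4a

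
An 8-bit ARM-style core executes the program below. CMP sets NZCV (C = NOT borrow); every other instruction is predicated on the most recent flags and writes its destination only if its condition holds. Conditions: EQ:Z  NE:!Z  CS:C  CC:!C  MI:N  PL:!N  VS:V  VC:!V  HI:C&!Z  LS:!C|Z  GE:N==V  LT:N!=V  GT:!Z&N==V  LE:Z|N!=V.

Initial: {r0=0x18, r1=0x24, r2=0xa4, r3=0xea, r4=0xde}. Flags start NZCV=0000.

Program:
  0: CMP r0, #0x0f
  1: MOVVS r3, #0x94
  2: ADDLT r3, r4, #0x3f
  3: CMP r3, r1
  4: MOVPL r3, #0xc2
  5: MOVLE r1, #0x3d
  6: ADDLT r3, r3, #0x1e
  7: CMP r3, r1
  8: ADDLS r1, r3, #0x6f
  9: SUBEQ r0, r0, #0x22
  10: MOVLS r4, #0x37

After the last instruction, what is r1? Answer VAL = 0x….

VAL = 0x77

0: ✓ CMP  NZCV=0010
1: · MOVVS
2: · ADDLT
3: ✓ CMP  NZCV=1010
4: · MOVPL
5: ✓ MOVLE  r1←0x3d
6: ✓ ADDLT  r3←0x08
7: ✓ CMP  NZCV=1000
8: ✓ ADDLS  r1←0x77
9: · SUBEQ
10: ✓ MOVLS  r4←0x37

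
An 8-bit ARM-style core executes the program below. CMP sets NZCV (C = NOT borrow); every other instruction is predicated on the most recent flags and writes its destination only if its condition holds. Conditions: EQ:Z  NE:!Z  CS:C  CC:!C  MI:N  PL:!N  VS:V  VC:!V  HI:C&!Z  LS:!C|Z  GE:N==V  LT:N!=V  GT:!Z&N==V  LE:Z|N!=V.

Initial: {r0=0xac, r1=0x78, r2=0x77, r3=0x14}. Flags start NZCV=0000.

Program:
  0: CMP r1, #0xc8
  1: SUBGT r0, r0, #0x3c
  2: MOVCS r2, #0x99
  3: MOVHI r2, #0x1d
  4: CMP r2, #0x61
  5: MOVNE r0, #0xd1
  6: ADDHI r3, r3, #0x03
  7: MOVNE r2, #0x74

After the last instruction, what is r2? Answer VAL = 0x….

VAL = 0x74

[0] flags=1001 → (cmp)
[1] flags=1001 GT?T → r0=0x70
[2] flags=1001 CS?F → skip
[3] flags=1001 HI?F → skip
[4] flags=0010 → (cmp)
[5] flags=0010 NE?T → r0=0xd1
[6] flags=0010 HI?T → r3=0x17
[7] flags=0010 NE?T → r2=0x74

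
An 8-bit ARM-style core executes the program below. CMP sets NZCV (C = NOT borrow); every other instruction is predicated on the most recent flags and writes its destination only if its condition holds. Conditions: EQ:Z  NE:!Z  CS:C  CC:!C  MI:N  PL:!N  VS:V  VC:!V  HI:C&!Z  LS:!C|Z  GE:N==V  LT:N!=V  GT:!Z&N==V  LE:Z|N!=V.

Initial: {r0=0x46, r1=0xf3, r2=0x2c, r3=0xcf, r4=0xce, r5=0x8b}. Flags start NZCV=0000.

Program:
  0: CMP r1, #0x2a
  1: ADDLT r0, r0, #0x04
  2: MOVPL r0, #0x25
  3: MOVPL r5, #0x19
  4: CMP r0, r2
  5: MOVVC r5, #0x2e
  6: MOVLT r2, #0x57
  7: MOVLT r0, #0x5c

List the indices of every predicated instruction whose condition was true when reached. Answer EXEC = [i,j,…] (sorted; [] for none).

EXEC = [1,5]

0: ✓ CMP  NZCV=1010
1: ✓ ADDLT  r0←0x4a
2: · MOVPL
3: · MOVPL
4: ✓ CMP  NZCV=0010
5: ✓ MOVVC  r5←0x2e
6: · MOVLT
7: · MOVLT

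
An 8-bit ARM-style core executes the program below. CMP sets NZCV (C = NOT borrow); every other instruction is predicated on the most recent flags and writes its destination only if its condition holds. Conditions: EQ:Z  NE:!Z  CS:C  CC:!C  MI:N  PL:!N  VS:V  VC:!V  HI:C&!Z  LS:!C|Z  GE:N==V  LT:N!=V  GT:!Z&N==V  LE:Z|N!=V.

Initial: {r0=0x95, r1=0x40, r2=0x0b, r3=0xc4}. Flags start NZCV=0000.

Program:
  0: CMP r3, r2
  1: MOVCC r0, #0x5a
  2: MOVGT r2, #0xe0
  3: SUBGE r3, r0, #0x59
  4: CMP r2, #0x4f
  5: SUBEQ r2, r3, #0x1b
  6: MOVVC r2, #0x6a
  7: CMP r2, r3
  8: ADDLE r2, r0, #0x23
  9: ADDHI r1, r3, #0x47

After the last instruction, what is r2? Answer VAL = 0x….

[0] flags=1010 → (cmp)
[1] flags=1010 CC?F → skip
[2] flags=1010 GT?F → skip
[3] flags=1010 GE?F → skip
[4] flags=1000 → (cmp)
[5] flags=1000 EQ?F → skip
[6] flags=1000 VC?T → r2=0x6a
[7] flags=1001 → (cmp)
[8] flags=1001 LE?F → skip
[9] flags=1001 HI?F → skip

VAL = 0x6a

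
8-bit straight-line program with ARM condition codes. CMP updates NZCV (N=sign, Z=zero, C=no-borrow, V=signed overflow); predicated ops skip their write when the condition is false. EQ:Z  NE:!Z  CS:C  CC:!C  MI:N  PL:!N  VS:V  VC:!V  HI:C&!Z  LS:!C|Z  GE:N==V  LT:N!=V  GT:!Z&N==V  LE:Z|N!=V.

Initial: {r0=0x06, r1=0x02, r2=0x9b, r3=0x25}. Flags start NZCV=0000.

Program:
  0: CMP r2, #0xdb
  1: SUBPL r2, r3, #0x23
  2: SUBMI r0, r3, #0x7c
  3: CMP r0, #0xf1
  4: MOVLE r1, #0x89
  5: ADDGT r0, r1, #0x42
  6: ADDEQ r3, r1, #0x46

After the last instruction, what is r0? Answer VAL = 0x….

[0] flags=1000 → (cmp)
[1] flags=1000 PL?F → skip
[2] flags=1000 MI?T → r0=0xa9
[3] flags=1000 → (cmp)
[4] flags=1000 LE?T → r1=0x89
[5] flags=1000 GT?F → skip
[6] flags=1000 EQ?F → skip

VAL = 0xa9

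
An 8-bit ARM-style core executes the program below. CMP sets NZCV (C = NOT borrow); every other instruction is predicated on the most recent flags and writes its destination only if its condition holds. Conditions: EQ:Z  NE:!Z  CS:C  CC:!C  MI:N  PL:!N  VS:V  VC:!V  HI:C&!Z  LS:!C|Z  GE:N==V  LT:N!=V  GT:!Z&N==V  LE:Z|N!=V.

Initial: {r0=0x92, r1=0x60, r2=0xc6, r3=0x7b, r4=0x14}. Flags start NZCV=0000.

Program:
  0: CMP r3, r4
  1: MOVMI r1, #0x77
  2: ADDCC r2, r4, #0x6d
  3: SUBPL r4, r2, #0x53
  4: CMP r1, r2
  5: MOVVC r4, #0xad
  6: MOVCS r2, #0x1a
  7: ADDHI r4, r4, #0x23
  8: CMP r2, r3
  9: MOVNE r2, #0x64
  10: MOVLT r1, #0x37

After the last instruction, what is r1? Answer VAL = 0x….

VAL = 0x37

[0] flags=0010 → (cmp)
[1] flags=0010 MI?F → skip
[2] flags=0010 CC?F → skip
[3] flags=0010 PL?T → r4=0x73
[4] flags=1001 → (cmp)
[5] flags=1001 VC?F → skip
[6] flags=1001 CS?F → skip
[7] flags=1001 HI?F → skip
[8] flags=0011 → (cmp)
[9] flags=0011 NE?T → r2=0x64
[10] flags=0011 LT?T → r1=0x37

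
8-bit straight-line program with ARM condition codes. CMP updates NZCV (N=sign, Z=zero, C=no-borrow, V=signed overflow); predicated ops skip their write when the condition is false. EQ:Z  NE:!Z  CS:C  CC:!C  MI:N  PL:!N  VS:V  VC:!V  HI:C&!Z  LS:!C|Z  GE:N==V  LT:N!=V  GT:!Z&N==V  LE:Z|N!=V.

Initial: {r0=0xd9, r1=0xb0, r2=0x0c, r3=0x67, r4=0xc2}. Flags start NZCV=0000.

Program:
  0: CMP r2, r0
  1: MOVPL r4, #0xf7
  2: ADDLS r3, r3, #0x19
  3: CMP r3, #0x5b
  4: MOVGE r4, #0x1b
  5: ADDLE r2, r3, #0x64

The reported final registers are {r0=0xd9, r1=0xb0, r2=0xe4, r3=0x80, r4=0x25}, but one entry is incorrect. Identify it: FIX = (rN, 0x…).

FIX = (r4, 0xf7)

[0] flags=0000 → (cmp)
[1] flags=0000 PL?T → r4=0xf7
[2] flags=0000 LS?T → r3=0x80
[3] flags=0011 → (cmp)
[4] flags=0011 GE?F → skip
[5] flags=0011 LE?T → r2=0xe4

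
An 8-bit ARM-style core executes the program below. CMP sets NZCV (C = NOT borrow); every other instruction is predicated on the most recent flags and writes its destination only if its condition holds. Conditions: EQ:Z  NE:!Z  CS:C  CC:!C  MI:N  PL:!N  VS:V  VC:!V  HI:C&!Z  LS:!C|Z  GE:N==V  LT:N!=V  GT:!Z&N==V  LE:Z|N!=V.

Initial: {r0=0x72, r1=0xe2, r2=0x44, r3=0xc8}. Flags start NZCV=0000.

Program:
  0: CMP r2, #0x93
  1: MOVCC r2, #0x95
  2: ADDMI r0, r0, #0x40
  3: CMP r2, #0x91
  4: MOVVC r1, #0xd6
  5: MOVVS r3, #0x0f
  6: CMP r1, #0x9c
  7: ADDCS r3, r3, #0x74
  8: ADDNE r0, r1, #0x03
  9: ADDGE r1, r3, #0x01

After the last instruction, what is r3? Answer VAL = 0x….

VAL = 0x3c

0: ✓ CMP  NZCV=1001
1: ✓ MOVCC  r2←0x95
2: ✓ ADDMI  r0←0xb2
3: ✓ CMP  NZCV=0010
4: ✓ MOVVC  r1←0xd6
5: · MOVVS
6: ✓ CMP  NZCV=0010
7: ✓ ADDCS  r3←0x3c
8: ✓ ADDNE  r0←0xd9
9: ✓ ADDGE  r1←0x3d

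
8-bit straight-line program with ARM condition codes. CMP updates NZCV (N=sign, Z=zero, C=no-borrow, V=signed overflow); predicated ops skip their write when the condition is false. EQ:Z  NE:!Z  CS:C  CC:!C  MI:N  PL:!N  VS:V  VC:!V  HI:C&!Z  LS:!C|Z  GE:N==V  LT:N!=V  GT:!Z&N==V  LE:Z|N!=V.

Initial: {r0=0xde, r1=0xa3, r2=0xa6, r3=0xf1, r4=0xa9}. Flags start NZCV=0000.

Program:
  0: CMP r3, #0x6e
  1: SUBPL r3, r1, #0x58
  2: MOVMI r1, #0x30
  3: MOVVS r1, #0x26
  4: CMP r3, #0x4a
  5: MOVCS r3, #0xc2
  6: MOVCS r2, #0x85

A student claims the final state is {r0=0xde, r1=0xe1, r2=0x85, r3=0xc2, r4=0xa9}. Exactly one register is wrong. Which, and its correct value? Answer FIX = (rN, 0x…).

FIX = (r1, 0x30)

[0] flags=1010 → (cmp)
[1] flags=1010 PL?F → skip
[2] flags=1010 MI?T → r1=0x30
[3] flags=1010 VS?F → skip
[4] flags=1010 → (cmp)
[5] flags=1010 CS?T → r3=0xc2
[6] flags=1010 CS?T → r2=0x85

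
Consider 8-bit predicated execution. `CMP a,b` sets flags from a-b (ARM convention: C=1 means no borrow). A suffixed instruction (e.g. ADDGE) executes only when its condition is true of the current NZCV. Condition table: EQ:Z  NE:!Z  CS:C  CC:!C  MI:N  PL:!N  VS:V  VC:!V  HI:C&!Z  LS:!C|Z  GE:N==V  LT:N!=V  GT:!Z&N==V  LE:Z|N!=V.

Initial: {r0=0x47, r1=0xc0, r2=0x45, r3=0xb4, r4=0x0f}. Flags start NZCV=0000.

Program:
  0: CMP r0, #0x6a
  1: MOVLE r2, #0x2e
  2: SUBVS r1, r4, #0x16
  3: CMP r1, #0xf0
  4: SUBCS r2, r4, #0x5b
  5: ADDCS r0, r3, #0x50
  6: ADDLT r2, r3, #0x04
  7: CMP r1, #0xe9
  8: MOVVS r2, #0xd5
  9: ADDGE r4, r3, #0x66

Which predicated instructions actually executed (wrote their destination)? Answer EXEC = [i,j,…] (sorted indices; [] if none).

EXEC = [1,6]

0: ✓ CMP  NZCV=1000
1: ✓ MOVLE  r2←0x2e
2: · SUBVS
3: ✓ CMP  NZCV=1000
4: · SUBCS
5: · ADDCS
6: ✓ ADDLT  r2←0xb8
7: ✓ CMP  NZCV=1000
8: · MOVVS
9: · ADDGE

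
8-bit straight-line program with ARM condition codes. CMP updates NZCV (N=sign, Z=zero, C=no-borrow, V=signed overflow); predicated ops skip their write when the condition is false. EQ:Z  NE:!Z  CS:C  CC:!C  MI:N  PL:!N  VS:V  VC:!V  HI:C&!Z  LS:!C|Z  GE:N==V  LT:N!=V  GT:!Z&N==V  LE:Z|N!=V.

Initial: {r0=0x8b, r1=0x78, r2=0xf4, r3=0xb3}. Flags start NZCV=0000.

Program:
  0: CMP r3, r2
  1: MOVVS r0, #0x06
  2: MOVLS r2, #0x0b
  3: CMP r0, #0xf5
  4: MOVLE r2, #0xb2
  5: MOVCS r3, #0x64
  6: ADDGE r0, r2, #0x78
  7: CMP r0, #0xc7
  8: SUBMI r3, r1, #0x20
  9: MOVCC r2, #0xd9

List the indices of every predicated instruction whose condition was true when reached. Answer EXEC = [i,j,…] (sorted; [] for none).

[0] flags=1000 → (cmp)
[1] flags=1000 VS?F → skip
[2] flags=1000 LS?T → r2=0x0b
[3] flags=1000 → (cmp)
[4] flags=1000 LE?T → r2=0xb2
[5] flags=1000 CS?F → skip
[6] flags=1000 GE?F → skip
[7] flags=1000 → (cmp)
[8] flags=1000 MI?T → r3=0x58
[9] flags=1000 CC?T → r2=0xd9

EXEC = [2,4,8,9]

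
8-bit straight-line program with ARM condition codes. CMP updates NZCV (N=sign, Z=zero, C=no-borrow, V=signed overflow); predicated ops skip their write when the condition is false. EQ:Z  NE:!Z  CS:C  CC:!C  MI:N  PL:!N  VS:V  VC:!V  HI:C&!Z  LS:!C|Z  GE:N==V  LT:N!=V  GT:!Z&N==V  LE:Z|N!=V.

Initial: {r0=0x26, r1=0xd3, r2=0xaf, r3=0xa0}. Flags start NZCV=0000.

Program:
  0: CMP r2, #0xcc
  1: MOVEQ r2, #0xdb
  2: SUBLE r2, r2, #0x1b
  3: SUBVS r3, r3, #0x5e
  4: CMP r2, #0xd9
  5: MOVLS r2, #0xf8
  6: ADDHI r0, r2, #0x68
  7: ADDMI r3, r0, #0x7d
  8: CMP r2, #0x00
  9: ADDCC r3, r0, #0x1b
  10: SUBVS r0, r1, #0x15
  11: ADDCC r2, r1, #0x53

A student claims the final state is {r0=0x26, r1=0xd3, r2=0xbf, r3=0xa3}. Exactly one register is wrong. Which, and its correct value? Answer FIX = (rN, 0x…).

[0] flags=1000 → (cmp)
[1] flags=1000 EQ?F → skip
[2] flags=1000 LE?T → r2=0x94
[3] flags=1000 VS?F → skip
[4] flags=1000 → (cmp)
[5] flags=1000 LS?T → r2=0xf8
[6] flags=1000 HI?F → skip
[7] flags=1000 MI?T → r3=0xa3
[8] flags=1010 → (cmp)
[9] flags=1010 CC?F → skip
[10] flags=1010 VS?F → skip
[11] flags=1010 CC?F → skip

FIX = (r2, 0xf8)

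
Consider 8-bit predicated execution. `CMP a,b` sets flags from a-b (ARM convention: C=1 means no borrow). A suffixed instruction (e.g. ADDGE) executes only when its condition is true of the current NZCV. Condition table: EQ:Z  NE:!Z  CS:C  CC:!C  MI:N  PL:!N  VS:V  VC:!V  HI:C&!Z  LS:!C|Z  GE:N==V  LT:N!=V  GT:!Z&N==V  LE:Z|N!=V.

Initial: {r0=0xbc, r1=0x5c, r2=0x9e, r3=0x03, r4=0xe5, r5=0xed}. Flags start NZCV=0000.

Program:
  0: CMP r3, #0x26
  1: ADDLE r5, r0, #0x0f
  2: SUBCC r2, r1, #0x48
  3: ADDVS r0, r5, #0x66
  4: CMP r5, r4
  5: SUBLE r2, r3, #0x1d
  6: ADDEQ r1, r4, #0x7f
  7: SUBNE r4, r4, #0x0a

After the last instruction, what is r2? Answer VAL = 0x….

VAL = 0xe6

0: ✓ CMP  NZCV=1000
1: ✓ ADDLE  r5←0xcb
2: ✓ SUBCC  r2←0x14
3: · ADDVS
4: ✓ CMP  NZCV=1000
5: ✓ SUBLE  r2←0xe6
6: · ADDEQ
7: ✓ SUBNE  r4←0xdb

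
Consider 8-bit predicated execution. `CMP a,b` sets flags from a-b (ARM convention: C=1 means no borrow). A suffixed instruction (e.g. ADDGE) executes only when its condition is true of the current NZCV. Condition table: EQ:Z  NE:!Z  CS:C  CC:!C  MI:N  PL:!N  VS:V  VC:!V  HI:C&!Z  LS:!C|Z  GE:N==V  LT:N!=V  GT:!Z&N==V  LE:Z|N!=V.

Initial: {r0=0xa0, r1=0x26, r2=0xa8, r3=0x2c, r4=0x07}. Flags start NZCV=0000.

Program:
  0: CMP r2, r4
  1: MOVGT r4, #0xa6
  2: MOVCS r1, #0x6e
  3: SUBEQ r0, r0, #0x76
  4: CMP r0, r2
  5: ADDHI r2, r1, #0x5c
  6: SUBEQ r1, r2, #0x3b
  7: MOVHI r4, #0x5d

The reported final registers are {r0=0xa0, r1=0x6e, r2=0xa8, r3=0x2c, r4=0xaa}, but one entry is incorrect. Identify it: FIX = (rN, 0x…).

0: ✓ CMP  NZCV=1010
1: · MOVGT
2: ✓ MOVCS  r1←0x6e
3: · SUBEQ
4: ✓ CMP  NZCV=1000
5: · ADDHI
6: · SUBEQ
7: · MOVHI

FIX = (r4, 0x07)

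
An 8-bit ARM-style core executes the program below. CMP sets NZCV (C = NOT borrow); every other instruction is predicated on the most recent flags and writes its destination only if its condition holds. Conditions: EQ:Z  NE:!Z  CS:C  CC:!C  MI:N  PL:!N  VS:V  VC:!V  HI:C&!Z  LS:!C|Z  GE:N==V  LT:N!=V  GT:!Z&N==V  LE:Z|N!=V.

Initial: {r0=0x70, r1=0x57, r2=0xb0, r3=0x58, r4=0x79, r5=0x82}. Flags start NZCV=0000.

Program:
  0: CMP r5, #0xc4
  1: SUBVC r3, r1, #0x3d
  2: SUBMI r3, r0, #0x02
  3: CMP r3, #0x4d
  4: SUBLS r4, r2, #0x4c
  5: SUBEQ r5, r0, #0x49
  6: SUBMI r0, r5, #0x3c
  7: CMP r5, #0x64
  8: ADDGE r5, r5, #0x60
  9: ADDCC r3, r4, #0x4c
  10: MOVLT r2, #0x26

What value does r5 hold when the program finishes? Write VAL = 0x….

[0] flags=1000 → (cmp)
[1] flags=1000 VC?T → r3=0x1a
[2] flags=1000 MI?T → r3=0x6e
[3] flags=0010 → (cmp)
[4] flags=0010 LS?F → skip
[5] flags=0010 EQ?F → skip
[6] flags=0010 MI?F → skip
[7] flags=0011 → (cmp)
[8] flags=0011 GE?F → skip
[9] flags=0011 CC?F → skip
[10] flags=0011 LT?T → r2=0x26

VAL = 0x82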